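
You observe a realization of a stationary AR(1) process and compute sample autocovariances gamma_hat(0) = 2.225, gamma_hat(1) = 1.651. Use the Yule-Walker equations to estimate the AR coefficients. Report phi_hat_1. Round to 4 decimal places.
\hat\phi_{1} = 0.7420

The Yule-Walker equations for an AR(p) process read, in matrix form,
  Gamma_p phi = r_p,   with   (Gamma_p)_{ij} = gamma(|i - j|),
                       (r_p)_i = gamma(i),   i,j = 1..p.
Substitute the sample gammas (Toeplitz matrix and right-hand side of size 1):
  Gamma_p = [[2.225]]
  r_p     = [1.651]
With p = 1 this is the single equation gamma(0) phi_1 = gamma(1):
  phi_hat_1 = gamma(1) / gamma(0) = 1.651 / 2.225 = 0.7420.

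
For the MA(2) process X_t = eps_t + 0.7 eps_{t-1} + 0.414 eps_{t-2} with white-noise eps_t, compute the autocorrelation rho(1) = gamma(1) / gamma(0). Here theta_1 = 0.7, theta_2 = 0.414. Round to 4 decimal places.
\rho(1) = 0.5958

For an MA(q) process with theta_0 = 1, the autocovariance is
  gamma(k) = sigma^2 * sum_{i=0..q-k} theta_i * theta_{i+k},
and rho(k) = gamma(k) / gamma(0). Sigma^2 cancels.
  numerator   = (1)*(0.7) + (0.7)*(0.414) = 0.9898.
  denominator = (1)^2 + (0.7)^2 + (0.414)^2 = 1.661396.
  rho(1) = 0.9898 / 1.661396 = 0.5958.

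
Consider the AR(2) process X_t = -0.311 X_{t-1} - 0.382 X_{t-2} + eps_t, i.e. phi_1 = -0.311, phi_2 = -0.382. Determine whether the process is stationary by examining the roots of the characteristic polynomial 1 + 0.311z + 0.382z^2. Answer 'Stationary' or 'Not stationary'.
\text{Stationary}

The AR(p) characteristic polynomial is P(z) = 1 + 0.311z + 0.382z^2.
Stationarity requires all roots to lie outside the unit circle, i.e. |z| > 1 for every root.
Set 1 + (0.311) z + (0.382) z^2 = 0, i.e. a z^2 + b z + c = 0 with a = 0.382, b = 0.311, c = 1.
Discriminant D = b^2 - 4ac = (0.311)^2 - 4*(0.382)*1 = 0.096721 - (1.528) = -1.431279.
D < 0, so the roots are the complex-conjugate pair z = (-b +/- i sqrt(-D)) / (2a) = -0.4071 +/- 1.5659i.
For a conjugate pair |z|^2 = z * conj(z) = (product of roots) = c/a = 1/(0.382) = 2.617801, so |z| = sqrt(2.617801) = 1.618 for both roots.
Moduli of all roots: 1.6180, 1.6180.
All moduli strictly greater than 1? Yes.
Verdict: Stationary.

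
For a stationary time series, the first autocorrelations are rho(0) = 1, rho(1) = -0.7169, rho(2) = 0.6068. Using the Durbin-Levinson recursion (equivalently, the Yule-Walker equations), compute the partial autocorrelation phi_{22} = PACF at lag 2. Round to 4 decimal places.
\phi_{22} = 0.1910

The PACF at lag k is phi_{kk}, the last component of the solution
to the Yule-Walker system G_k phi = r_k where
  (G_k)_{ij} = rho(|i - j|), (r_k)_i = rho(i), i,j = 1..k.
Equivalently, Durbin-Levinson gives phi_{kk} iteratively:
  phi_{11} = rho(1)
  phi_{kk} = [rho(k) - sum_{j=1..k-1} phi_{k-1,j} rho(k-j)]
            / [1 - sum_{j=1..k-1} phi_{k-1,j} rho(j)],
  phi_{k,j} = phi_{k-1,j} - phi_{kk} phi_{k-1,k-j},  j = 1..k-1.
Step k = 1:
  phi_11 = rho(1) = -0.7169.
Step k = 2:
  phi_22 = [rho(2) - phi_11 rho(1)] / [1 - phi_11 rho(1)] = [0.6068 - (-0.7169)(-0.7169)] / [1 - (-0.7169)(-0.7169)]
         = 0.09285439 / 0.48605439 = 0.191.
Therefore phi_{22} = 0.1910.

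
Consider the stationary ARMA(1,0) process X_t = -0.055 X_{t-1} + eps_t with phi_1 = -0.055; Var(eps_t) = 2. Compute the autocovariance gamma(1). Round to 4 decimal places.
\gamma(1) = -0.1103

Multiply the model equation by X_{t-k} and take expectations. With theta_0 = psi_0 = 1 and psi_j the MA(infinity) weights, this gives
  gamma(k) - sum_i phi_i gamma(k-i) = c_k,
  c_k = sigma^2 * sum_{j=k..q} theta_j psi_{j-k}   (c_k = 0 for k > q),
using gamma(-m) = gamma(m).
Pure AR (q = 0): c_0 = sigma^2 = 2, c_k = 0 for k >= 1.
Equations for k = 0 and k = 1 (AR order 1):
  gamma(0) = phi_1 gamma(1) + c_0
  gamma(1) = phi_1 gamma(0) + c_1
Substituting the second into the first: gamma(0) (1 - phi_1^2) = c_0 + phi_1 c_1, so
  gamma(0) = c_0 / (1 - phi_1^2) = 2 / (1 - (-0.055)^2) = 2 / 0.996975 = 2.006068.
  gamma(1) = phi_1 gamma(0) = (-0.055)(2.006068) = -0.110334.
Therefore gamma(1) = -0.1103 (to 4 decimal places).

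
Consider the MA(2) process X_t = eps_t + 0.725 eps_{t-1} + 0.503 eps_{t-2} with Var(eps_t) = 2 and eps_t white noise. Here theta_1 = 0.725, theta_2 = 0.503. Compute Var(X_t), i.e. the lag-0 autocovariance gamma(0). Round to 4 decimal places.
\gamma(0) = 3.5573

For an MA(q) process X_t = eps_t + sum_i theta_i eps_{t-i} with
Var(eps_t) = sigma^2, the variance is
  gamma(0) = sigma^2 * (1 + sum_i theta_i^2).
  sum_i theta_i^2 = (0.725)^2 + (0.503)^2 = 0.525625 + 0.253009 = 0.778634.
  gamma(0) = 2 * (1 + 0.778634) = 2 * 1.778634 = 3.557268, which rounds to 3.5573.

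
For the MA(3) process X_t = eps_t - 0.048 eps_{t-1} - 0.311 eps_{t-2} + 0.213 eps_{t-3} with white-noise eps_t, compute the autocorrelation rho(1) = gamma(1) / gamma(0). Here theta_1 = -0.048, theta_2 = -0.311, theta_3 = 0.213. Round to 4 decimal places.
\rho(1) = -0.0868

For an MA(q) process with theta_0 = 1, the autocovariance is
  gamma(k) = sigma^2 * sum_{i=0..q-k} theta_i * theta_{i+k},
and rho(k) = gamma(k) / gamma(0). Sigma^2 cancels.
  numerator   = (1)*(-0.048) + (-0.048)*(-0.311) + (-0.311)*(0.213) = -0.099315.
  denominator = (1)^2 + (-0.048)^2 + (-0.311)^2 + (0.213)^2 = 1.144394.
  rho(1) = -0.099315 / 1.144394 = -0.0868.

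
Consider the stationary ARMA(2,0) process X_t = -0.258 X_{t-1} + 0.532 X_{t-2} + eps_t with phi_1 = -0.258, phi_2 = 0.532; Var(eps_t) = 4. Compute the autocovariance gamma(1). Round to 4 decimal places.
\gamma(1) = -4.4184

Multiply the model equation by X_{t-k} and take expectations. With theta_0 = psi_0 = 1 and psi_j the MA(infinity) weights, this gives
  gamma(k) - sum_i phi_i gamma(k-i) = c_k,
  c_k = sigma^2 * sum_{j=k..q} theta_j psi_{j-k}   (c_k = 0 for k > q),
using gamma(-m) = gamma(m).
Pure AR (q = 0): c_0 = sigma^2 = 4, c_k = 0 for k >= 1.
Equations for k = 0, 1, 2 (AR order 2, c_2 = 0):
  (E0) gamma(0) = phi_1 gamma(1) + phi_2 gamma(2) + c_0
  (E1) gamma(1) = phi_1 gamma(0) + phi_2 gamma(1) + c_1
  (E2) gamma(2) = phi_1 gamma(1) + phi_2 gamma(0)
From (E1): gamma(1) = A gamma(0) + B with
  A = phi_1 / (1 - phi_2) = -0.258 / 0.468 = -0.551282,   B = c_1 / (1 - phi_2) = 0 / 0.468 = 0.
Insert (E2) into (E0): gamma(0) (1 - phi_2^2) = phi_1 (1 + phi_2) gamma(1) + c_0.
  phi_1 (1 + phi_2) = (-0.258)(1.532) = -0.395256,   1 - phi_2^2 = 0.716976.
Replace gamma(1) by A gamma(0) + B and collect gamma(0):
  gamma(0) [0.716976 - (-0.395256)(-0.551282)] = c_0 = 4
  gamma(0) * 0.499078 = 4
  gamma(0) = 4 / 0.499078 = 8.014772.
  gamma(1) = A gamma(0) = (-0.551282)(8.014772) = -4.4184.
Therefore gamma(1) = -4.4184 (to 4 decimal places).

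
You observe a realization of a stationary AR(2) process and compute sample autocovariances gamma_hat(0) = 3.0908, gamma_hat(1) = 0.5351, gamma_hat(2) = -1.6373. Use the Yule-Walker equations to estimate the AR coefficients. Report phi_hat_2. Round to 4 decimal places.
\hat\phi_{2} = -0.5770

The Yule-Walker equations for an AR(p) process read, in matrix form,
  Gamma_p phi = r_p,   with   (Gamma_p)_{ij} = gamma(|i - j|),
                       (r_p)_i = gamma(i),   i,j = 1..p.
Substitute the sample gammas (Toeplitz matrix and right-hand side of size 2):
  Gamma_p = [[3.0908, 0.5351], [0.5351, 3.0908]]
  r_p     = [0.5351, -1.6373]
Written out:
  3.0908 phi_1 + 0.5351 phi_2 = 0.5351
  0.5351 phi_1 + 3.0908 phi_2 = -1.6373
Solve by Cramer's rule:
  det = gamma(0)^2 - gamma(1)^2 = (3.0908)^2 - (0.5351)^2 = 9.55304464 - 0.28633201 = 9.26671263
  phi_hat_1 = [gamma(1) gamma(0) - gamma(1) gamma(2)] / det = [(0.5351)(3.0908) - (0.5351)(-1.6373)] / 9.26671263 = 2.53000631 / 9.26671263 = 0.273
  phi_hat_2 = [gamma(0) gamma(2) - gamma(1)^2] / det = [(3.0908)(-1.6373) - (0.5351)^2] / 9.26671263 = -5.34689885 / 9.26671263 = -0.577
So phi_hat = [0.2730, -0.5770].
Therefore phi_hat_2 = -0.5770.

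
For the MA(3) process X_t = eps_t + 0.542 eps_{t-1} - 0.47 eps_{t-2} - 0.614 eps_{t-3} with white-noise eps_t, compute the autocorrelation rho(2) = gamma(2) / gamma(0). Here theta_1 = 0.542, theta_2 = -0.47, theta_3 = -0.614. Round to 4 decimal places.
\rho(2) = -0.4244

For an MA(q) process with theta_0 = 1, the autocovariance is
  gamma(k) = sigma^2 * sum_{i=0..q-k} theta_i * theta_{i+k},
and rho(k) = gamma(k) / gamma(0). Sigma^2 cancels.
  numerator   = (1)*(-0.47) + (0.542)*(-0.614) = -0.802788.
  denominator = (1)^2 + (0.542)^2 + (-0.47)^2 + (-0.614)^2 = 1.89166.
  rho(2) = -0.802788 / 1.89166 = -0.4244.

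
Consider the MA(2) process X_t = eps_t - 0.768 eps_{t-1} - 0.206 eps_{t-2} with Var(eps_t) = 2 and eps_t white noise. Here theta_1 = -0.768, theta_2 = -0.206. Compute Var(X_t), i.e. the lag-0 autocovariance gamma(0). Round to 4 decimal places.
\gamma(0) = 3.2645

For an MA(q) process X_t = eps_t + sum_i theta_i eps_{t-i} with
Var(eps_t) = sigma^2, the variance is
  gamma(0) = sigma^2 * (1 + sum_i theta_i^2).
  sum_i theta_i^2 = (-0.768)^2 + (-0.206)^2 = 0.589824 + 0.042436 = 0.63226.
  gamma(0) = 2 * (1 + 0.63226) = 2 * 1.63226 = 3.26452, which rounds to 3.2645.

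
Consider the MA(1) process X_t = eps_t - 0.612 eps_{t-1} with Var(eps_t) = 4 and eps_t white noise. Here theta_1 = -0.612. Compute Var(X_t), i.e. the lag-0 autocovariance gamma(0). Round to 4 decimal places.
\gamma(0) = 5.4982

For an MA(q) process X_t = eps_t + sum_i theta_i eps_{t-i} with
Var(eps_t) = sigma^2, the variance is
  gamma(0) = sigma^2 * (1 + sum_i theta_i^2).
  sum_i theta_i^2 = (-0.612)^2 = 0.374544.
  gamma(0) = 4 * (1 + 0.374544) = 4 * 1.374544 = 5.498176, which rounds to 5.4982.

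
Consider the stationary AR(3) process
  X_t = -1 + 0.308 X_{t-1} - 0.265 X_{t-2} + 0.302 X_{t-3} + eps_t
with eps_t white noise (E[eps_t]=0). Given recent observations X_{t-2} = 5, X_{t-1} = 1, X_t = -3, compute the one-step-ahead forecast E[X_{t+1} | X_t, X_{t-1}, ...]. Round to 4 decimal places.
E[X_{t+1} \mid \mathcal F_t] = -0.6790

For an AR(p) model X_t = c + sum_i phi_i X_{t-i} + eps_t, the
one-step-ahead conditional mean is
  E[X_{t+1} | X_t, ...] = c + sum_i phi_i X_{t+1-i}.
Substitute known values:
  E[X_{t+1} | ...] = -1 + (0.308) * (-3) + (-0.265) * (1) + (0.302) * (5)
                   = -0.6790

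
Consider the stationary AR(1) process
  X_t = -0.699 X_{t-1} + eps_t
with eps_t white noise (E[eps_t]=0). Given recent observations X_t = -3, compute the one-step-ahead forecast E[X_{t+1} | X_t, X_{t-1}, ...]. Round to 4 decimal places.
E[X_{t+1} \mid \mathcal F_t] = 2.0970

For an AR(p) model X_t = c + sum_i phi_i X_{t-i} + eps_t, the
one-step-ahead conditional mean is
  E[X_{t+1} | X_t, ...] = c + sum_i phi_i X_{t+1-i}.
Substitute known values:
  E[X_{t+1} | ...] = (-0.699) * (-3)
                   = 2.0970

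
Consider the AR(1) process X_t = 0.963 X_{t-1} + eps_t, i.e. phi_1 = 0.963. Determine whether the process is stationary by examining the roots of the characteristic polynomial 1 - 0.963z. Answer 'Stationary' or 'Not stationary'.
\text{Stationary}

The AR(p) characteristic polynomial is P(z) = 1 - 0.963z.
Stationarity requires all roots to lie outside the unit circle, i.e. |z| > 1 for every root.
This is linear in z: 1 + (-0.963) z = 0  =>  z = -1/(-0.963) = 1.038422,  |z| = 1.038422.
Moduli of all roots: 1.0384.
All moduli strictly greater than 1? Yes.
Verdict: Stationary.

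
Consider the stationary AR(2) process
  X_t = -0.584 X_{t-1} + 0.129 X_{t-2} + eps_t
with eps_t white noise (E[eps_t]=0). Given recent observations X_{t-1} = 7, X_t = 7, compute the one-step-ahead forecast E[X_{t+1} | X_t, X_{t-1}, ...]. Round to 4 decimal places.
E[X_{t+1} \mid \mathcal F_t] = -3.1850

For an AR(p) model X_t = c + sum_i phi_i X_{t-i} + eps_t, the
one-step-ahead conditional mean is
  E[X_{t+1} | X_t, ...] = c + sum_i phi_i X_{t+1-i}.
Substitute known values:
  E[X_{t+1} | ...] = (-0.584) * (7) + (0.129) * (7)
                   = -3.1850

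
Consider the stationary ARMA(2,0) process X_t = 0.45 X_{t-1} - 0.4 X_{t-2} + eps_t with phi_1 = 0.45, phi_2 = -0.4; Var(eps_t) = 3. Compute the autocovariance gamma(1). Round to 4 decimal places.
\gamma(1) = 1.2802

Multiply the model equation by X_{t-k} and take expectations. With theta_0 = psi_0 = 1 and psi_j the MA(infinity) weights, this gives
  gamma(k) - sum_i phi_i gamma(k-i) = c_k,
  c_k = sigma^2 * sum_{j=k..q} theta_j psi_{j-k}   (c_k = 0 for k > q),
using gamma(-m) = gamma(m).
Pure AR (q = 0): c_0 = sigma^2 = 3, c_k = 0 for k >= 1.
Equations for k = 0, 1, 2 (AR order 2, c_2 = 0):
  (E0) gamma(0) = phi_1 gamma(1) + phi_2 gamma(2) + c_0
  (E1) gamma(1) = phi_1 gamma(0) + phi_2 gamma(1) + c_1
  (E2) gamma(2) = phi_1 gamma(1) + phi_2 gamma(0)
From (E1): gamma(1) = A gamma(0) + B with
  A = phi_1 / (1 - phi_2) = 0.45 / 1.4 = 0.321429,   B = c_1 / (1 - phi_2) = 0 / 1.4 = 0.
Insert (E2) into (E0): gamma(0) (1 - phi_2^2) = phi_1 (1 + phi_2) gamma(1) + c_0.
  phi_1 (1 + phi_2) = (0.45)(0.6) = 0.27,   1 - phi_2^2 = 0.84.
Replace gamma(1) by A gamma(0) + B and collect gamma(0):
  gamma(0) [0.84 - (0.27)(0.321429)] = c_0 = 3
  gamma(0) * 0.753214 = 3
  gamma(0) = 3 / 0.753214 = 3.98293.
  gamma(1) = A gamma(0) = (0.321429)(3.98293) = 1.280228.
Therefore gamma(1) = 1.2802 (to 4 decimal places).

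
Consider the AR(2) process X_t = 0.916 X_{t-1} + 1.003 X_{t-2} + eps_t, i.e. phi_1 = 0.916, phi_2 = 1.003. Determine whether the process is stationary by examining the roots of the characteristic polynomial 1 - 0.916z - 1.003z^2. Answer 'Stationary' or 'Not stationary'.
\text{Not stationary}

The AR(p) characteristic polynomial is P(z) = 1 - 0.916z - 1.003z^2.
Stationarity requires all roots to lie outside the unit circle, i.e. |z| > 1 for every root.
Set 1 + (-0.916) z + (-1.003) z^2 = 0, i.e. a z^2 + b z + c = 0 with a = -1.003, b = -0.916, c = 1.
Discriminant D = b^2 - 4ac = (-0.916)^2 - 4*(-1.003)*1 = 0.839056 - (-4.012) = 4.851056.
D >= 0, so the roots are real: z = (-b +/- sqrt(D)) / (2a) = (0.916 +/- 2.202511) / (-2.006).
  z_1 = (0.916 + 2.202511) / (-2.006) = -1.5546,   |z_1| = 1.5546.
  z_2 = (0.916 - 2.202511) / (-2.006) = 0.6413,   |z_2| = 0.6413.
Moduli of all roots: 1.5546, 0.6413.
All moduli strictly greater than 1? No.
Verdict: Not stationary.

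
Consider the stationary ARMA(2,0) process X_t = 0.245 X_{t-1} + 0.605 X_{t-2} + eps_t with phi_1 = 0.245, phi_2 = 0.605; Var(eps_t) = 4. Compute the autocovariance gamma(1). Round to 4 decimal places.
\gamma(1) = 6.3603

Multiply the model equation by X_{t-k} and take expectations. With theta_0 = psi_0 = 1 and psi_j the MA(infinity) weights, this gives
  gamma(k) - sum_i phi_i gamma(k-i) = c_k,
  c_k = sigma^2 * sum_{j=k..q} theta_j psi_{j-k}   (c_k = 0 for k > q),
using gamma(-m) = gamma(m).
Pure AR (q = 0): c_0 = sigma^2 = 4, c_k = 0 for k >= 1.
Equations for k = 0, 1, 2 (AR order 2, c_2 = 0):
  (E0) gamma(0) = phi_1 gamma(1) + phi_2 gamma(2) + c_0
  (E1) gamma(1) = phi_1 gamma(0) + phi_2 gamma(1) + c_1
  (E2) gamma(2) = phi_1 gamma(1) + phi_2 gamma(0)
From (E1): gamma(1) = A gamma(0) + B with
  A = phi_1 / (1 - phi_2) = 0.245 / 0.395 = 0.620253,   B = c_1 / (1 - phi_2) = 0 / 0.395 = 0.
Insert (E2) into (E0): gamma(0) (1 - phi_2^2) = phi_1 (1 + phi_2) gamma(1) + c_0.
  phi_1 (1 + phi_2) = (0.245)(1.605) = 0.393225,   1 - phi_2^2 = 0.633975.
Replace gamma(1) by A gamma(0) + B and collect gamma(0):
  gamma(0) [0.633975 - (0.393225)(0.620253)] = c_0 = 4
  gamma(0) * 0.390076 = 4
  gamma(0) = 4 / 0.390076 = 10.254413.
  gamma(1) = A gamma(0) = (0.620253)(10.254413) = 6.360332.
Therefore gamma(1) = 6.3603 (to 4 decimal places).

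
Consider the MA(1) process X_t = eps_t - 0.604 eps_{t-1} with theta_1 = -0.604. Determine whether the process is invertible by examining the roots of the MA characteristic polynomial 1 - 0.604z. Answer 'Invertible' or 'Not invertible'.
\text{Invertible}

The MA(q) characteristic polynomial is P(z) = 1 - 0.604z.
Invertibility requires all roots to lie outside the unit circle, i.e. |z| > 1 for every root.
This is linear in z: 1 + (-0.604) z = 0  =>  z = -1/(-0.604) = 1.655629,  |z| = 1.655629.
Moduli of all roots: 1.6556.
All moduli strictly greater than 1? Yes.
Verdict: Invertible.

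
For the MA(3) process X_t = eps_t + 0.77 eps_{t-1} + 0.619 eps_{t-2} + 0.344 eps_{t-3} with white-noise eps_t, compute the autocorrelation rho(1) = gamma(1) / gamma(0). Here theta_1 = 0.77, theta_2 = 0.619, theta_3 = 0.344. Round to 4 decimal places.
\rho(1) = 0.6969

For an MA(q) process with theta_0 = 1, the autocovariance is
  gamma(k) = sigma^2 * sum_{i=0..q-k} theta_i * theta_{i+k},
and rho(k) = gamma(k) / gamma(0). Sigma^2 cancels.
  numerator   = (1)*(0.77) + (0.77)*(0.619) + (0.619)*(0.344) = 1.459566.
  denominator = (1)^2 + (0.77)^2 + (0.619)^2 + (0.344)^2 = 2.094397.
  rho(1) = 1.459566 / 2.094397 = 0.6969.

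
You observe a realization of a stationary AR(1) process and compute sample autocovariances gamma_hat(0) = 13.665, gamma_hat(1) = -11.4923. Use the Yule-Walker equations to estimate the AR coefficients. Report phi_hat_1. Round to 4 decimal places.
\hat\phi_{1} = -0.8410

The Yule-Walker equations for an AR(p) process read, in matrix form,
  Gamma_p phi = r_p,   with   (Gamma_p)_{ij} = gamma(|i - j|),
                       (r_p)_i = gamma(i),   i,j = 1..p.
Substitute the sample gammas (Toeplitz matrix and right-hand side of size 1):
  Gamma_p = [[13.665]]
  r_p     = [-11.4923]
With p = 1 this is the single equation gamma(0) phi_1 = gamma(1):
  phi_hat_1 = gamma(1) / gamma(0) = -11.4923 / 13.665 = -0.8410.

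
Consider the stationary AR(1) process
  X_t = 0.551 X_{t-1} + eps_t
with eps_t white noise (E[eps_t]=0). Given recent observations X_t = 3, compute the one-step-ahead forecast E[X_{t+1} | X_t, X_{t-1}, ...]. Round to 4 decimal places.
E[X_{t+1} \mid \mathcal F_t] = 1.6530

For an AR(p) model X_t = c + sum_i phi_i X_{t-i} + eps_t, the
one-step-ahead conditional mean is
  E[X_{t+1} | X_t, ...] = c + sum_i phi_i X_{t+1-i}.
Substitute known values:
  E[X_{t+1} | ...] = (0.551) * (3)
                   = 1.6530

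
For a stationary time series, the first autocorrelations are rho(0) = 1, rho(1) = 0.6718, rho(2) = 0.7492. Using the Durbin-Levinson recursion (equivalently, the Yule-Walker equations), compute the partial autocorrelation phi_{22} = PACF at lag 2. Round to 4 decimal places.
\phi_{22} = 0.5429

The PACF at lag k is phi_{kk}, the last component of the solution
to the Yule-Walker system G_k phi = r_k where
  (G_k)_{ij} = rho(|i - j|), (r_k)_i = rho(i), i,j = 1..k.
Equivalently, Durbin-Levinson gives phi_{kk} iteratively:
  phi_{11} = rho(1)
  phi_{kk} = [rho(k) - sum_{j=1..k-1} phi_{k-1,j} rho(k-j)]
            / [1 - sum_{j=1..k-1} phi_{k-1,j} rho(j)],
  phi_{k,j} = phi_{k-1,j} - phi_{kk} phi_{k-1,k-j},  j = 1..k-1.
Step k = 1:
  phi_11 = rho(1) = 0.6718.
Step k = 2:
  phi_22 = [rho(2) - phi_11 rho(1)] / [1 - phi_11 rho(1)] = [0.7492 - (0.6718)(0.6718)] / [1 - (0.6718)(0.6718)]
         = 0.29788476 / 0.54868476 = 0.5429.
Therefore phi_{22} = 0.5429.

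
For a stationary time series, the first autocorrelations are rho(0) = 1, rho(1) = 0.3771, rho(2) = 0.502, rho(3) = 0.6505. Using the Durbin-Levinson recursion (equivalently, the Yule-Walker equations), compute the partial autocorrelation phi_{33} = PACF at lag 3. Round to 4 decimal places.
\phi_{33} = 0.5410

The PACF at lag k is phi_{kk}, the last component of the solution
to the Yule-Walker system G_k phi = r_k where
  (G_k)_{ij} = rho(|i - j|), (r_k)_i = rho(i), i,j = 1..k.
Equivalently, Durbin-Levinson gives phi_{kk} iteratively:
  phi_{11} = rho(1)
  phi_{kk} = [rho(k) - sum_{j=1..k-1} phi_{k-1,j} rho(k-j)]
            / [1 - sum_{j=1..k-1} phi_{k-1,j} rho(j)],
  phi_{k,j} = phi_{k-1,j} - phi_{kk} phi_{k-1,k-j},  j = 1..k-1.
Step k = 1:
  phi_11 = rho(1) = 0.3771.
Step k = 2:
  phi_22 = [rho(2) - phi_11 rho(1)] / [1 - phi_11 rho(1)] = [0.502 - (0.3771)(0.3771)] / [1 - (0.3771)(0.3771)]
         = 0.35979559 / 0.85779559 = 0.419442.
  Update: phi_21 = phi_11 - phi_22 phi_11 = 0.3771 - (0.419442)(0.3771) = 0.218928.
Step k = 3:
  phi_33 = [rho(3) - phi_21 rho(2) - phi_22 rho(1)] / [1 - phi_21 rho(1) - phi_22 rho(2)]
    numerator   = 0.6505 - (0.218928)(0.502) - (0.419442)(0.3771) = 0.38242633
    denominator = 1 - (0.218928)(0.3771) - (0.419442)(0.502) = 0.70688217
  phi_33 = 0.38242633 / 0.70688217 = 0.541.
Therefore phi_{33} = 0.5410.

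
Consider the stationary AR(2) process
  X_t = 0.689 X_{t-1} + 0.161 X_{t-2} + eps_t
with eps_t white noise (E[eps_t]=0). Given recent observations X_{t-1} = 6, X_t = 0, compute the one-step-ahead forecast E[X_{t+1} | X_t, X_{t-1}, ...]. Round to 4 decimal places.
E[X_{t+1} \mid \mathcal F_t] = 0.9660

For an AR(p) model X_t = c + sum_i phi_i X_{t-i} + eps_t, the
one-step-ahead conditional mean is
  E[X_{t+1} | X_t, ...] = c + sum_i phi_i X_{t+1-i}.
Substitute known values:
  E[X_{t+1} | ...] = (0.689) * (0) + (0.161) * (6)
                   = 0.9660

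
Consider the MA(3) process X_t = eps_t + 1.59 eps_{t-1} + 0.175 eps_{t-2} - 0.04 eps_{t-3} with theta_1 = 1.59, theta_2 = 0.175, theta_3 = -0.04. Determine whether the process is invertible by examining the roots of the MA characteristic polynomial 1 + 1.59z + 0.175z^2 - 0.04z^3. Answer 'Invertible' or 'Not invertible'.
\text{Not invertible}

The MA(q) characteristic polynomial is P(z) = 1 + 1.59z + 0.175z^2 - 0.04z^3.
Invertibility requires all roots to lie outside the unit circle, i.e. |z| > 1 for every root.
Degree 3: look for a simple real root z0 first, then factor out (1 - z/z0) and solve the remaining quadratic.
Testing z0 = -4: P(-4) = 1 + (1.59)(-4) + (0.175)(-4)^2 + (-0.04)(-4)^3
  = 1 + (-6.36) + (2.8) + (2.56) = 0.  So z_0 = -4 is a root, |z_0| = 4.
Divide out the factor (1 + 0.25 z) = (1 - z/z0) (since 1/z0 = -0.25):
  P(z) = (1 + 0.25 z)(1 + (1.34) z + (-0.16) z^2)
  [check: z-coef 1.34 - (-0.25) = 1.59; z^2-coef -0.16 - (-0.25)(1.34) = 0.175; z^3-coef -(-0.25)(-0.16) = -0.04.]
Remaining roots from the quadratic factor 1 + (1.34) z + (-0.16) z^2:
  Set 1 + (1.34) z + (-0.16) z^2 = 0, i.e. a z^2 + b z + c = 0 with a = -0.16, b = 1.34, c = 1.
  Discriminant D = b^2 - 4ac = (1.34)^2 - 4*(-0.16)*1 = 1.7956 - (-0.64) = 2.4356.
  D >= 0, so the roots are real: z = (-b +/- sqrt(D)) / (2a) = (-1.34 +/- 1.560641) / (-0.32).
    z_1 = (-1.34 + 1.560641) / (-0.32) = -0.6895,   |z_1| = 0.6895.
    z_2 = (-1.34 - 1.560641) / (-0.32) = 9.0645,   |z_2| = 9.0645.
Moduli of all roots: 4.0000, 0.6895, 9.0645.
All moduli strictly greater than 1? No.
Verdict: Not invertible.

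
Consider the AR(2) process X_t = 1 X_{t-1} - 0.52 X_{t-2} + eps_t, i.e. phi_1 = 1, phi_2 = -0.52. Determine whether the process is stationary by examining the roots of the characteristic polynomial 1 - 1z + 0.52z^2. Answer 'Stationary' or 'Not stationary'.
\text{Stationary}

The AR(p) characteristic polynomial is P(z) = 1 - 1z + 0.52z^2.
Stationarity requires all roots to lie outside the unit circle, i.e. |z| > 1 for every root.
Set 1 + (-1) z + (0.52) z^2 = 0, i.e. a z^2 + b z + c = 0 with a = 0.52, b = -1, c = 1.
Discriminant D = b^2 - 4ac = (-1)^2 - 4*(0.52)*1 = 1 - (2.08) = -1.08.
D < 0, so the roots are the complex-conjugate pair z = (-b +/- i sqrt(-D)) / (2a) = 0.9615 +/- 0.9993i.
For a conjugate pair |z|^2 = z * conj(z) = (product of roots) = c/a = 1/(0.52) = 1.923077, so |z| = sqrt(1.923077) = 1.3868 for both roots.
Moduli of all roots: 1.3868, 1.3868.
All moduli strictly greater than 1? Yes.
Verdict: Stationary.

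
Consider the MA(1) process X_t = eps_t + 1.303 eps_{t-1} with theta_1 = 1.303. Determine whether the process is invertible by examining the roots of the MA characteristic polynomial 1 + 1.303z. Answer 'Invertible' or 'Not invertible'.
\text{Not invertible}

The MA(q) characteristic polynomial is P(z) = 1 + 1.303z.
Invertibility requires all roots to lie outside the unit circle, i.e. |z| > 1 for every root.
This is linear in z: 1 + (1.303) z = 0  =>  z = -1/(1.303) = -0.76746,  |z| = 0.76746.
Moduli of all roots: 0.7675.
All moduli strictly greater than 1? No.
Verdict: Not invertible.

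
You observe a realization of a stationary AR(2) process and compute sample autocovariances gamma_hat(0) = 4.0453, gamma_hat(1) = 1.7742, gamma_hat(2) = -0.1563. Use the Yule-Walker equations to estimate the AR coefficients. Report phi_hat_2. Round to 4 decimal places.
\hat\phi_{2} = -0.2860

The Yule-Walker equations for an AR(p) process read, in matrix form,
  Gamma_p phi = r_p,   with   (Gamma_p)_{ij} = gamma(|i - j|),
                       (r_p)_i = gamma(i),   i,j = 1..p.
Substitute the sample gammas (Toeplitz matrix and right-hand side of size 2):
  Gamma_p = [[4.0453, 1.7742], [1.7742, 4.0453]]
  r_p     = [1.7742, -0.1563]
Written out:
  4.0453 phi_1 + 1.7742 phi_2 = 1.7742
  1.7742 phi_1 + 4.0453 phi_2 = -0.1563
Solve by Cramer's rule:
  det = gamma(0)^2 - gamma(1)^2 = (4.0453)^2 - (1.7742)^2 = 16.36445209 - 3.14778564 = 13.21666645
  phi_hat_1 = [gamma(1) gamma(0) - gamma(1) gamma(2)] / det = [(1.7742)(4.0453) - (1.7742)(-0.1563)] / 13.21666645 = 7.45447872 / 13.21666645 = 0.564
  phi_hat_2 = [gamma(0) gamma(2) - gamma(1)^2] / det = [(4.0453)(-0.1563) - (1.7742)^2] / 13.21666645 = -3.78006603 / 13.21666645 = -0.286
So phi_hat = [0.5640, -0.2860].
Therefore phi_hat_2 = -0.2860.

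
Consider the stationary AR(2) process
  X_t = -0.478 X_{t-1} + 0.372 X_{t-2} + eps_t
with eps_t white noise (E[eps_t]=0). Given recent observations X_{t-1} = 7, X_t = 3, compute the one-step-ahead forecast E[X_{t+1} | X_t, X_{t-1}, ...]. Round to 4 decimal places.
E[X_{t+1} \mid \mathcal F_t] = 1.1700

For an AR(p) model X_t = c + sum_i phi_i X_{t-i} + eps_t, the
one-step-ahead conditional mean is
  E[X_{t+1} | X_t, ...] = c + sum_i phi_i X_{t+1-i}.
Substitute known values:
  E[X_{t+1} | ...] = (-0.478) * (3) + (0.372) * (7)
                   = 1.1700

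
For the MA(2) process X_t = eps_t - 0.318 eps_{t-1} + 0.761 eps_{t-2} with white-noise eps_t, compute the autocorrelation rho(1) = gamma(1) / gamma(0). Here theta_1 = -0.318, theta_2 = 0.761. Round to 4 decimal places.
\rho(1) = -0.3333

For an MA(q) process with theta_0 = 1, the autocovariance is
  gamma(k) = sigma^2 * sum_{i=0..q-k} theta_i * theta_{i+k},
and rho(k) = gamma(k) / gamma(0). Sigma^2 cancels.
  numerator   = (1)*(-0.318) + (-0.318)*(0.761) = -0.559998.
  denominator = (1)^2 + (-0.318)^2 + (0.761)^2 = 1.680245.
  rho(1) = -0.559998 / 1.680245 = -0.3333.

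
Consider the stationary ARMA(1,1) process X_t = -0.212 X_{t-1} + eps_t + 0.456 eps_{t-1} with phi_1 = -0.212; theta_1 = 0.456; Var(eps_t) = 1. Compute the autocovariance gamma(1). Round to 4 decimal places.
\gamma(1) = 0.2308

Multiply the model equation by X_{t-k} and take expectations. With theta_0 = psi_0 = 1 and psi_j the MA(infinity) weights, this gives
  gamma(k) - sum_i phi_i gamma(k-i) = c_k,
  c_k = sigma^2 * sum_{j=k..q} theta_j psi_{j-k}   (c_k = 0 for k > q),
using gamma(-m) = gamma(m).
psi-weights needed (psi_j = theta_j + sum_i phi_i psi_{j-i}):
  psi_1 = theta_1 + phi_1 = 0.456 + (-0.212) = 0.244
Right-hand sides:
  c_0 = sigma^2 (1 + theta_1 psi_1) = 1 * (1 + (0.456)(0.244)) = 1 * 1.111264 = 1.111264
  c_1 = sigma^2 theta_1 = 1 * (0.456) = 0.456
  c_2 = 0
Equations for k = 0 and k = 1 (AR order 1):
  gamma(0) = phi_1 gamma(1) + c_0
  gamma(1) = phi_1 gamma(0) + c_1
Substituting the second into the first: gamma(0) (1 - phi_1^2) = c_0 + phi_1 c_1, so
  gamma(0) = (c_0 + phi_1 c_1) / (1 - phi_1^2) = (1.111264 + (-0.212)(0.456)) / (1 - (-0.212)^2) = 1.014592 / 0.955056 = 1.062338.
  gamma(1) = phi_1 gamma(0) + c_1 = (-0.212)(1.062338) + (0.456) = 0.230784.
Therefore gamma(1) = 0.2308 (to 4 decimal places).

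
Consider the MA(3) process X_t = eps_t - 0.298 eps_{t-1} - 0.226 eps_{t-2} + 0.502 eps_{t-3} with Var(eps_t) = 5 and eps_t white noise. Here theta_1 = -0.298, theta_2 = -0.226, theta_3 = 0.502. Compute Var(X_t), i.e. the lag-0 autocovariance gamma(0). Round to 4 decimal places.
\gamma(0) = 6.9594

For an MA(q) process X_t = eps_t + sum_i theta_i eps_{t-i} with
Var(eps_t) = sigma^2, the variance is
  gamma(0) = sigma^2 * (1 + sum_i theta_i^2).
  sum_i theta_i^2 = (-0.298)^2 + (-0.226)^2 + (0.502)^2 = 0.088804 + 0.051076 + 0.252004 = 0.391884.
  gamma(0) = 5 * (1 + 0.391884) = 5 * 1.391884 = 6.95942, which rounds to 6.9594.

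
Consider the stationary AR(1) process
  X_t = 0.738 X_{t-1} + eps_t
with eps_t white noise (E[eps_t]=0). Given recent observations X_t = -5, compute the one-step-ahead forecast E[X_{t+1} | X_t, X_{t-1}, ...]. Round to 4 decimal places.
E[X_{t+1} \mid \mathcal F_t] = -3.6900

For an AR(p) model X_t = c + sum_i phi_i X_{t-i} + eps_t, the
one-step-ahead conditional mean is
  E[X_{t+1} | X_t, ...] = c + sum_i phi_i X_{t+1-i}.
Substitute known values:
  E[X_{t+1} | ...] = (0.738) * (-5)
                   = -3.6900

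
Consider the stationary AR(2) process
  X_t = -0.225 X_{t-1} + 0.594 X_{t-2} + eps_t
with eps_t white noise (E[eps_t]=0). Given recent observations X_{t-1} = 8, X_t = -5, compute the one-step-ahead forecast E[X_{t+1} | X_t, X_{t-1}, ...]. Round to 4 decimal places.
E[X_{t+1} \mid \mathcal F_t] = 5.8770

For an AR(p) model X_t = c + sum_i phi_i X_{t-i} + eps_t, the
one-step-ahead conditional mean is
  E[X_{t+1} | X_t, ...] = c + sum_i phi_i X_{t+1-i}.
Substitute known values:
  E[X_{t+1} | ...] = (-0.225) * (-5) + (0.594) * (8)
                   = 5.8770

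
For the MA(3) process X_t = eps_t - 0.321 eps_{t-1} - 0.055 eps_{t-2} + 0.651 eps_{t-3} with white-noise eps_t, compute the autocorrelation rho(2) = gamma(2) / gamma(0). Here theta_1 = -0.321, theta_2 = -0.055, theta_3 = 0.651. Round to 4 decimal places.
\rho(2) = -0.1725

For an MA(q) process with theta_0 = 1, the autocovariance is
  gamma(k) = sigma^2 * sum_{i=0..q-k} theta_i * theta_{i+k},
and rho(k) = gamma(k) / gamma(0). Sigma^2 cancels.
  numerator   = (1)*(-0.055) + (-0.321)*(0.651) = -0.263971.
  denominator = (1)^2 + (-0.321)^2 + (-0.055)^2 + (0.651)^2 = 1.529867.
  rho(2) = -0.263971 / 1.529867 = -0.1725.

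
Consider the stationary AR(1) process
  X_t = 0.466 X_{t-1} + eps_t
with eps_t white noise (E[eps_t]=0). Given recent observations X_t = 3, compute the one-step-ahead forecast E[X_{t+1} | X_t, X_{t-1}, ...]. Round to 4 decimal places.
E[X_{t+1} \mid \mathcal F_t] = 1.3980

For an AR(p) model X_t = c + sum_i phi_i X_{t-i} + eps_t, the
one-step-ahead conditional mean is
  E[X_{t+1} | X_t, ...] = c + sum_i phi_i X_{t+1-i}.
Substitute known values:
  E[X_{t+1} | ...] = (0.466) * (3)
                   = 1.3980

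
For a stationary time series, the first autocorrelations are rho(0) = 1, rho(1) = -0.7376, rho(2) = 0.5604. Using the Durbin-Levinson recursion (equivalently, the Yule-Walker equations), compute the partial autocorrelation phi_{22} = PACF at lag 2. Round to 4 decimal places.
\phi_{22} = 0.0359

The PACF at lag k is phi_{kk}, the last component of the solution
to the Yule-Walker system G_k phi = r_k where
  (G_k)_{ij} = rho(|i - j|), (r_k)_i = rho(i), i,j = 1..k.
Equivalently, Durbin-Levinson gives phi_{kk} iteratively:
  phi_{11} = rho(1)
  phi_{kk} = [rho(k) - sum_{j=1..k-1} phi_{k-1,j} rho(k-j)]
            / [1 - sum_{j=1..k-1} phi_{k-1,j} rho(j)],
  phi_{k,j} = phi_{k-1,j} - phi_{kk} phi_{k-1,k-j},  j = 1..k-1.
Step k = 1:
  phi_11 = rho(1) = -0.7376.
Step k = 2:
  phi_22 = [rho(2) - phi_11 rho(1)] / [1 - phi_11 rho(1)] = [0.5604 - (-0.7376)(-0.7376)] / [1 - (-0.7376)(-0.7376)]
         = 0.01634624 / 0.45594624 = 0.0359.
Therefore phi_{22} = 0.0359.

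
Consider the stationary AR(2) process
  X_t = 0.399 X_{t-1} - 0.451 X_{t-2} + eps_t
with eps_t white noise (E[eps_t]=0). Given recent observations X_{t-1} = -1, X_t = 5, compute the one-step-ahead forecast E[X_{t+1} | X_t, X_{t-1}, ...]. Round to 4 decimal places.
E[X_{t+1} \mid \mathcal F_t] = 2.4460

For an AR(p) model X_t = c + sum_i phi_i X_{t-i} + eps_t, the
one-step-ahead conditional mean is
  E[X_{t+1} | X_t, ...] = c + sum_i phi_i X_{t+1-i}.
Substitute known values:
  E[X_{t+1} | ...] = (0.399) * (5) + (-0.451) * (-1)
                   = 2.4460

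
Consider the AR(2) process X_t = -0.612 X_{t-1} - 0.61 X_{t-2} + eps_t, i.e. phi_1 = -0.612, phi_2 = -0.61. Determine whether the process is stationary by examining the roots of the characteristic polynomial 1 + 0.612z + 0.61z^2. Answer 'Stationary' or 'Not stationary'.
\text{Stationary}

The AR(p) characteristic polynomial is P(z) = 1 + 0.612z + 0.61z^2.
Stationarity requires all roots to lie outside the unit circle, i.e. |z| > 1 for every root.
Set 1 + (0.612) z + (0.61) z^2 = 0, i.e. a z^2 + b z + c = 0 with a = 0.61, b = 0.612, c = 1.
Discriminant D = b^2 - 4ac = (0.612)^2 - 4*(0.61)*1 = 0.374544 - (2.44) = -2.065456.
D < 0, so the roots are the complex-conjugate pair z = (-b +/- i sqrt(-D)) / (2a) = -0.5016 +/- 1.178i.
For a conjugate pair |z|^2 = z * conj(z) = (product of roots) = c/a = 1/(0.61) = 1.639344, so |z| = sqrt(1.639344) = 1.2804 for both roots.
Moduli of all roots: 1.2804, 1.2804.
All moduli strictly greater than 1? Yes.
Verdict: Stationary.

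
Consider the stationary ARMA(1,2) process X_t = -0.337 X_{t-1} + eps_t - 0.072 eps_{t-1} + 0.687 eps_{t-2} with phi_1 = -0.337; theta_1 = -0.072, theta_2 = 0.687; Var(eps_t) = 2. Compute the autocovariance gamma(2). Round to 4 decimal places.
\gamma(2) = 2.0514

Multiply the model equation by X_{t-k} and take expectations. With theta_0 = psi_0 = 1 and psi_j the MA(infinity) weights, this gives
  gamma(k) - sum_i phi_i gamma(k-i) = c_k,
  c_k = sigma^2 * sum_{j=k..q} theta_j psi_{j-k}   (c_k = 0 for k > q),
using gamma(-m) = gamma(m).
psi-weights needed (psi_j = theta_j + sum_i phi_i psi_{j-i}):
  psi_1 = theta_1 + phi_1 = -0.072 + (-0.337) = -0.409
  psi_2 = theta_2 + phi_1 psi_1 = 0.687 + (-0.337)(-0.409) = 0.824833
Right-hand sides:
  c_0 = sigma^2 (1 + theta_1 psi_1 + theta_2 psi_2) = 2 * (1 + (-0.072)(-0.409) + (0.687)(0.824833)) = 2 * 1.596108 = 3.192217
  c_1 = sigma^2 (theta_1 + theta_2 psi_1) = 2 * (-0.072 + (0.687)(-0.409)) = -0.705966
  c_2 = sigma^2 theta_2 = 2 * (0.687) = 1.374
Equations for k = 0 and k = 1 (AR order 1):
  gamma(0) = phi_1 gamma(1) + c_0
  gamma(1) = phi_1 gamma(0) + c_1
Substituting the second into the first: gamma(0) (1 - phi_1^2) = c_0 + phi_1 c_1, so
  gamma(0) = (c_0 + phi_1 c_1) / (1 - phi_1^2) = (3.192217 + (-0.337)(-0.705966)) / (1 - (-0.337)^2) = 3.430127 / 0.886431 = 3.869593.
  gamma(1) = phi_1 gamma(0) + c_1 = (-0.337)(3.869593) + (-0.705966) = -2.010019.
For k = 2: gamma(2) = phi_1 gamma(1) + c_2
  = (-0.337)(-2.010019) + (1.374) = 2.051376.
Therefore gamma(2) = 2.0514 (to 4 decimal places).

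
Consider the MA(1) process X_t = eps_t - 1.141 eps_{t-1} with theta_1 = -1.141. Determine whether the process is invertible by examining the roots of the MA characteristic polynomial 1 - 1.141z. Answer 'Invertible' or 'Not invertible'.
\text{Not invertible}

The MA(q) characteristic polynomial is P(z) = 1 - 1.141z.
Invertibility requires all roots to lie outside the unit circle, i.e. |z| > 1 for every root.
This is linear in z: 1 + (-1.141) z = 0  =>  z = -1/(-1.141) = 0.876424,  |z| = 0.876424.
Moduli of all roots: 0.8764.
All moduli strictly greater than 1? No.
Verdict: Not invertible.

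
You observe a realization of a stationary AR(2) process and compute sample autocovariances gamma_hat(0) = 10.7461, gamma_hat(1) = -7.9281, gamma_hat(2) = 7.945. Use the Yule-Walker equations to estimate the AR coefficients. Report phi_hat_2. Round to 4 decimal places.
\hat\phi_{2} = 0.4280

The Yule-Walker equations for an AR(p) process read, in matrix form,
  Gamma_p phi = r_p,   with   (Gamma_p)_{ij} = gamma(|i - j|),
                       (r_p)_i = gamma(i),   i,j = 1..p.
Substitute the sample gammas (Toeplitz matrix and right-hand side of size 2):
  Gamma_p = [[10.7461, -7.9281], [-7.9281, 10.7461]]
  r_p     = [-7.9281, 7.945]
Written out:
  10.7461 phi_1 - 7.9281 phi_2 = -7.9281
  -7.9281 phi_1 + 10.7461 phi_2 = 7.945
Solve by Cramer's rule:
  det = gamma(0)^2 - gamma(1)^2 = (10.7461)^2 - (-7.9281)^2 = 115.47866521 - 62.85476961 = 52.6238956
  phi_hat_1 = [gamma(1) gamma(0) - gamma(1) gamma(2)] / det = [(-7.9281)(10.7461) - (-7.9281)(7.945)] / 52.6238956 = -22.20740091 / 52.6238956 = -0.422
  phi_hat_2 = [gamma(0) gamma(2) - gamma(1)^2] / det = [(10.7461)(7.945) - (-7.9281)^2] / 52.6238956 = 22.52299489 / 52.6238956 = 0.428
So phi_hat = [-0.4220, 0.4280].
Therefore phi_hat_2 = 0.4280.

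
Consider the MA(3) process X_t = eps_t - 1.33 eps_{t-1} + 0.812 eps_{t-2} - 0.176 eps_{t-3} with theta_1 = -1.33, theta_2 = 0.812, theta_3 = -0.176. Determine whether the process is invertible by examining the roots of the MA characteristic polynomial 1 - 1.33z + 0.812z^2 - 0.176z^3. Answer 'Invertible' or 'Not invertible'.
\text{Invertible}

The MA(q) characteristic polynomial is P(z) = 1 - 1.33z + 0.812z^2 - 0.176z^3.
Invertibility requires all roots to lie outside the unit circle, i.e. |z| > 1 for every root.
Degree 3: look for a simple real root z0 first, then factor out (1 - z/z0) and solve the remaining quadratic.
Testing z0 = 2.5: P(2.5) = 1 + (-1.33)(2.5) + (0.812)(2.5)^2 + (-0.176)(2.5)^3
  = 1 + (-3.325) + (5.075) + (-2.75) = 0.  So z_0 = 2.5 is a root, |z_0| = 2.5.
Divide out the factor (1 - 0.4 z) = (1 - z/z0) (since 1/z0 = 0.4):
  P(z) = (1 - 0.4 z)(1 + (-0.93) z + (0.44) z^2)
  [check: z-coef -0.93 - (0.4) = -1.33; z^2-coef 0.44 - (0.4)(-0.93) = 0.812; z^3-coef -(0.4)(0.44) = -0.176.]
Remaining roots from the quadratic factor 1 + (-0.93) z + (0.44) z^2:
  Set 1 + (-0.93) z + (0.44) z^2 = 0, i.e. a z^2 + b z + c = 0 with a = 0.44, b = -0.93, c = 1.
  Discriminant D = b^2 - 4ac = (-0.93)^2 - 4*(0.44)*1 = 0.8649 - (1.76) = -0.8951.
  D < 0, so the roots are the complex-conjugate pair z = (-b +/- i sqrt(-D)) / (2a) = 1.0568 +/- 1.0751i.
  For a conjugate pair |z|^2 = z * conj(z) = (product of roots) = c/a = 1/(0.44) = 2.272727, so |z| = sqrt(2.272727) = 1.5076 for both roots.
Moduli of all roots: 2.5000, 1.5076, 1.5076.
All moduli strictly greater than 1? Yes.
Verdict: Invertible.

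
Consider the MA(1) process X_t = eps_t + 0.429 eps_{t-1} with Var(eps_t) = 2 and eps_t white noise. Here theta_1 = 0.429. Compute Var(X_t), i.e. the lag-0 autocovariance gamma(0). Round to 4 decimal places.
\gamma(0) = 2.3681

For an MA(q) process X_t = eps_t + sum_i theta_i eps_{t-i} with
Var(eps_t) = sigma^2, the variance is
  gamma(0) = sigma^2 * (1 + sum_i theta_i^2).
  sum_i theta_i^2 = (0.429)^2 = 0.184041.
  gamma(0) = 2 * (1 + 0.184041) = 2 * 1.184041 = 2.368082, which rounds to 2.3681.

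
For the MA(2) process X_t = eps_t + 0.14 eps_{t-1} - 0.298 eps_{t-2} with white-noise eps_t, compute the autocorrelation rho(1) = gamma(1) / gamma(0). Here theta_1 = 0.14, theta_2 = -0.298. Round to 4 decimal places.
\rho(1) = 0.0887

For an MA(q) process with theta_0 = 1, the autocovariance is
  gamma(k) = sigma^2 * sum_{i=0..q-k} theta_i * theta_{i+k},
and rho(k) = gamma(k) / gamma(0). Sigma^2 cancels.
  numerator   = (1)*(0.14) + (0.14)*(-0.298) = 0.09828.
  denominator = (1)^2 + (0.14)^2 + (-0.298)^2 = 1.108404.
  rho(1) = 0.09828 / 1.108404 = 0.0887.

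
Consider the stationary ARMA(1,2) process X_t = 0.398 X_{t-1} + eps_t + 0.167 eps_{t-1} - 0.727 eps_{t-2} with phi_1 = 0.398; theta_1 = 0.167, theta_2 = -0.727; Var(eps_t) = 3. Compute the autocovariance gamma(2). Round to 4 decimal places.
\gamma(2) = -1.7028

Multiply the model equation by X_{t-k} and take expectations. With theta_0 = psi_0 = 1 and psi_j the MA(infinity) weights, this gives
  gamma(k) - sum_i phi_i gamma(k-i) = c_k,
  c_k = sigma^2 * sum_{j=k..q} theta_j psi_{j-k}   (c_k = 0 for k > q),
using gamma(-m) = gamma(m).
psi-weights needed (psi_j = theta_j + sum_i phi_i psi_{j-i}):
  psi_1 = theta_1 + phi_1 = 0.167 + (0.398) = 0.565
  psi_2 = theta_2 + phi_1 psi_1 = -0.727 + (0.398)(0.565) = -0.50213
Right-hand sides:
  c_0 = sigma^2 (1 + theta_1 psi_1 + theta_2 psi_2) = 3 * (1 + (0.167)(0.565) + (-0.727)(-0.50213)) = 3 * 1.459404 = 4.378211
  c_1 = sigma^2 (theta_1 + theta_2 psi_1) = 3 * (0.167 + (-0.727)(0.565)) = -0.731265
  c_2 = sigma^2 theta_2 = 3 * (-0.727) = -2.181
Equations for k = 0 and k = 1 (AR order 1):
  gamma(0) = phi_1 gamma(1) + c_0
  gamma(1) = phi_1 gamma(0) + c_1
Substituting the second into the first: gamma(0) (1 - phi_1^2) = c_0 + phi_1 c_1, so
  gamma(0) = (c_0 + phi_1 c_1) / (1 - phi_1^2) = (4.378211 + (0.398)(-0.731265)) / (1 - (0.398)^2) = 4.087167 / 0.841596 = 4.856448.
  gamma(1) = phi_1 gamma(0) + c_1 = (0.398)(4.856448) + (-0.731265) = 1.201601.
For k = 2: gamma(2) = phi_1 gamma(1) + c_2
  = (0.398)(1.201601) + (-2.181) = -1.702763.
Therefore gamma(2) = -1.7028 (to 4 decimal places).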